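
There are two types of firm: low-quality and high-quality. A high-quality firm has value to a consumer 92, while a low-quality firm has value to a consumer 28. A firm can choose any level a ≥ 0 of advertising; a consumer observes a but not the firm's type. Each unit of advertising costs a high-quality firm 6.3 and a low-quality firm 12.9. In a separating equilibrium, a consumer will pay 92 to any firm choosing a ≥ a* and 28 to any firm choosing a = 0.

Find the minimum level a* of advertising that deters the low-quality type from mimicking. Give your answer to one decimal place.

5.0

A low-quality firm choosing a = 0 receives 28.
Imitating at a* instead would pay 92 at cost 12.9·a*, netting 92 − 12.9·a*.
Indifference: 28 = 92 − 12.9·a*, so a* = (92 − 28) / 12.9 ≈ 5.0.
This is the low-quality type's binding incentive-compatibility constraint; any a ≥ 5.0 sustains separation on that side.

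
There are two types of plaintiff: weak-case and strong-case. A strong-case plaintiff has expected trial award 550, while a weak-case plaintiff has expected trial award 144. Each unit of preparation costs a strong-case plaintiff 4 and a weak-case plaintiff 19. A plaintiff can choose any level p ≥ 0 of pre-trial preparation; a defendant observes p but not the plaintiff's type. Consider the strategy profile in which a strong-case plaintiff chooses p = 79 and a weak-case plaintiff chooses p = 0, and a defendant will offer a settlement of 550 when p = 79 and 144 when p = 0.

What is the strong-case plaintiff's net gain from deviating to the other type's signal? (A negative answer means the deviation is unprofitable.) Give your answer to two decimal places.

-90.00

Playing p = 79 the strong-case plaintiff receives 550 − 4 × 79 = 234.
Deviating to p = 0 yields 144 instead.
Gain from deviating: 144 − 234 = -90.00.
The gain is negative, so the strong-case type's incentive-compatibility constraint is satisfied.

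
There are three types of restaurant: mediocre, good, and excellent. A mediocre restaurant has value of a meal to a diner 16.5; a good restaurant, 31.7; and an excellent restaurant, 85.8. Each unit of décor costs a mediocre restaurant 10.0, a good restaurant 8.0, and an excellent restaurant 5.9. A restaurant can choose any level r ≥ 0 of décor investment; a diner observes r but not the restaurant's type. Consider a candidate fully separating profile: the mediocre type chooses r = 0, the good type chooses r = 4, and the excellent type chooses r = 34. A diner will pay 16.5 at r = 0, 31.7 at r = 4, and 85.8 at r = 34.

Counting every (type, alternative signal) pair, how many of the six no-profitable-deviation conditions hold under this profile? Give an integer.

3

Good (own payoff 31.7 − 8.0×4 = -0.3): to r=0 gives 16.5 → profitable ✗; to r=34 gives 85.8 − 8.0×34 = -186.2 → no gain ✓.
Excellent (own payoff 85.8 − 5.9×34 = -114.8): to r=0 gives 16.5 → profitable ✗; to r=4 gives 31.7 − 5.9×4 = 8.1 → profitable ✗.
Mediocre (own payoff 16.5): to r=4 gives 31.7 − 10.0×4 = -8.3 → no gain ✓; to r=34 gives 85.8 − 10.0×34 = -254.2 → no gain ✓.
3 of the 6 constraints hold; not an equilibrium.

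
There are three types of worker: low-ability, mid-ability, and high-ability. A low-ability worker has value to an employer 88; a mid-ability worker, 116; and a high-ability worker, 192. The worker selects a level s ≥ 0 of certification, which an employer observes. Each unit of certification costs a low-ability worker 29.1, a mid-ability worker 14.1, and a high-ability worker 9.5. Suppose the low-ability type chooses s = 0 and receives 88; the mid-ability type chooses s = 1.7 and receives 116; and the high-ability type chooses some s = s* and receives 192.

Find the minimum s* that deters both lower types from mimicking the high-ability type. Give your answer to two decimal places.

Low-ability type (on-path payoff 88) won't mimic when 88 ≥ 192 − 29.1·s*, i.e. s* ≥ 3.57.
Mid-ability type (on-path payoff 116 − 14.1×1.7 = 92.03) won't mimic when 92.03 ≥ 192 − 14.1·s*, i.e. s* ≥ 7.09.
Both must hold, so s* = max(3.57, 7.09) = 7.09. The mid-ability type's constraint binds.

7.09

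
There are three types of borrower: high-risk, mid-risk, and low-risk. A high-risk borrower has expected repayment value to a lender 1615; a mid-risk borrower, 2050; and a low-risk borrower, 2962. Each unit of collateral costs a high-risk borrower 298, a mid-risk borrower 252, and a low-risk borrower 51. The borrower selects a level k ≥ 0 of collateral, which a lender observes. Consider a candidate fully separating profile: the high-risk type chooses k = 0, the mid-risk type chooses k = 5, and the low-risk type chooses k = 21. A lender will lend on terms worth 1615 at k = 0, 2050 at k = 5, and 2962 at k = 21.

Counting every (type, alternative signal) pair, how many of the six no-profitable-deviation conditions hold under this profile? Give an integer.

Low-risk (own payoff 2962 − 51×21 = 1891): to k=0 gives 1615 → no gain ✓; to k=5 gives 2050 − 51×5 = 1795 → no gain ✓.
Mid-risk (own payoff 2050 − 252×5 = 790): to k=0 gives 1615 → profitable ✗; to k=21 gives 2962 − 252×21 = -2330 → no gain ✓.
High-risk (own payoff 1615): to k=5 gives 2050 − 298×5 = 560 → no gain ✓; to k=21 gives 2962 − 298×21 = -3296 → no gain ✓.
5 of the 6 constraints hold; not an equilibrium.

5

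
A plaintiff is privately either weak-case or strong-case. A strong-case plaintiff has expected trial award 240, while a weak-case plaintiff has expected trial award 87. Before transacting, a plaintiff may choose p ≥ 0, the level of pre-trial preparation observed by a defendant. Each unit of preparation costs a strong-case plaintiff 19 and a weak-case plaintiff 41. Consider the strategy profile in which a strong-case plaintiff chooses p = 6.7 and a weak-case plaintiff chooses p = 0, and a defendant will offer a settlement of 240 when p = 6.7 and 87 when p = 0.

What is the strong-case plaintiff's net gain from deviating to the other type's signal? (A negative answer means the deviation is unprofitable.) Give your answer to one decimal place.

Playing p = 6.7 the strong-case plaintiff receives 240 − 19 × 6.7 = 112.7.
Deviating to p = 0 yields 87 instead.
Gain from deviating: 87 − 112.7 = -25.7.
The gain is negative, so the strong-case type's incentive-compatibility constraint is satisfied.

-25.7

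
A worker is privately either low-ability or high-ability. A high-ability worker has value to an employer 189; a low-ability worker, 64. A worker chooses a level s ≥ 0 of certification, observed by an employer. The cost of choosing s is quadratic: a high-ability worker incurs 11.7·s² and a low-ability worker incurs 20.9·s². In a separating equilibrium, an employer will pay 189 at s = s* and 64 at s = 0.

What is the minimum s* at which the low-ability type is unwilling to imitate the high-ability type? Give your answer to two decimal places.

2.45

The low-ability type at s = 0 receives 64; imitating at s* yields 189 − 20.9·s*².
Indifference: 64 = 189 − 20.9·s*², so s*² = (189 − 64) / 20.9 ≈ 5.9809.
s* = √5.9809 ≈ 2.45.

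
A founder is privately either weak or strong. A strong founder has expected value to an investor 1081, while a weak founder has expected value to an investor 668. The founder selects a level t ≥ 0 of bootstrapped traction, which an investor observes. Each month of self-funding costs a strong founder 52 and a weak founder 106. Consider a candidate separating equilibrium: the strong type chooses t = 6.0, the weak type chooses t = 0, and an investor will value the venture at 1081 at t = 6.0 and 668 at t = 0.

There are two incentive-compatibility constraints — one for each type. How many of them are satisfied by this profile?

Strong type: signal → 1081 − 52 × 6.0 = 769; deviate to 0 → 668. IC holds (769 ≥ 668).
Weak type: stay at 0 → 668; mimic → 1081 − 106 × 6.0 = 445. IC holds (668 ≥ 445).
2 of 2 constraints hold, so this is a separating equilibrium.

2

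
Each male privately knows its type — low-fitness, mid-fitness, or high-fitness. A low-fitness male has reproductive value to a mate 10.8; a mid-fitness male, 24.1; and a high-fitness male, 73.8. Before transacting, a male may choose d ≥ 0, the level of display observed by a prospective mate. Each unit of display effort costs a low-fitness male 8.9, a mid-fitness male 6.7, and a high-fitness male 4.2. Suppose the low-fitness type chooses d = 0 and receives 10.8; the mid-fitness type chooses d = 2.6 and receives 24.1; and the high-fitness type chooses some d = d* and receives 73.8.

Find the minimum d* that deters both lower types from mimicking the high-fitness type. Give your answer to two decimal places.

Mid-fitness type (on-path payoff 24.1 − 6.7×2.6 = 6.68) won't mimic when 6.68 ≥ 73.8 − 6.7·d*, i.e. d* ≥ 10.02.
Low-fitness type (on-path payoff 10.8) won't mimic when 10.8 ≥ 73.8 − 8.9·d*, i.e. d* ≥ 7.08.
Both must hold, so d* = max(7.08, 10.02) = 10.02. The mid-fitness type's constraint binds.

10.02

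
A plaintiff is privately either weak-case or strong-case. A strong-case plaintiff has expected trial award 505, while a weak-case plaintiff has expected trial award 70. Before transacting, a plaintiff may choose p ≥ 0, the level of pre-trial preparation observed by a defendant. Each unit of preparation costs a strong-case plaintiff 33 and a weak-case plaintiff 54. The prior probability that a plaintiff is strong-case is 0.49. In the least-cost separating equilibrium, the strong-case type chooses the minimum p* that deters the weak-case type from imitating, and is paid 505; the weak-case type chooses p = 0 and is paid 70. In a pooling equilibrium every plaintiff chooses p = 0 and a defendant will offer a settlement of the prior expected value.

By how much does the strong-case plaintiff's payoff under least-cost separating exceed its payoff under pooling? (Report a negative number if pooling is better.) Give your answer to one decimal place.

Least-cost separating signal: p* solves 70 = 505 − 54·p*, so p* = (505 − 70)/54 ≈ 8.0556.
Strong-case type's separating payoff: 505 − 33 × p* = 505 − 33 × (505 − 70)/54 = 505 − 14355/54 ≈ 239.167.
Pooling payoff: 0.49 × 505 + 0.51 × 70 = 283.15.
Difference: 239.167 − 283.15 = -43.983, i.e. -44.0 to one decimal place.
The strong-case type would prefer the pooling outcome.

-44.0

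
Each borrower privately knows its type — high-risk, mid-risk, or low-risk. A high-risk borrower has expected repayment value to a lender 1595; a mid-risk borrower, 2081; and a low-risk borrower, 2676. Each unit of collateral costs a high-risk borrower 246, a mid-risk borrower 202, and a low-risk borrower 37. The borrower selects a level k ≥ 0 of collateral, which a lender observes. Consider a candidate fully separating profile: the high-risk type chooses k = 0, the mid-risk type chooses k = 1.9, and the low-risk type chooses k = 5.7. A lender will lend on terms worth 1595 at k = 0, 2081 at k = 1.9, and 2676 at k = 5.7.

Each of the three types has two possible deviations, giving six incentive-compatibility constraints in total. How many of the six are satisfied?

Mid-risk (own payoff 2081 − 202×1.9 = 1697.2): to k=0 gives 1595 → no gain ✓; to k=5.7 gives 2676 − 202×5.7 = 1524.6 → no gain ✓.
Low-risk (own payoff 2676 − 37×5.7 = 2465.1): to k=0 gives 1595 → no gain ✓; to k=1.9 gives 2081 − 37×1.9 = 2010.7 → no gain ✓.
High-risk (own payoff 1595): to k=1.9 gives 2081 − 246×1.9 = 1613.6 → profitable ✗; to k=5.7 gives 2676 − 246×5.7 = 1273.8 → no gain ✓.
5 of the 6 constraints hold; not an equilibrium.

5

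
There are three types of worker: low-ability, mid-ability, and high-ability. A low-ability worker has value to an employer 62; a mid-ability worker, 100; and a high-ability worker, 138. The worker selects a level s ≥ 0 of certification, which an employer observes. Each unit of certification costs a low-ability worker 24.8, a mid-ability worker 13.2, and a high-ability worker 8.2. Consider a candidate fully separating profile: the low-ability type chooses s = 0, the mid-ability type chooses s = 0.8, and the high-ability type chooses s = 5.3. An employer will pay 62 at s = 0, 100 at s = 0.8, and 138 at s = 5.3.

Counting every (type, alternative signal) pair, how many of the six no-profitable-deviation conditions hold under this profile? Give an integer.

5

Mid-ability (own payoff 100 − 13.2×0.8 = 89.44): to s=0 gives 62 → no gain ✓; to s=5.3 gives 138 − 13.2×5.3 = 68.04 → no gain ✓.
Low-ability (own payoff 62): to s=0.8 gives 100 − 24.8×0.8 = 80.16 → profitable ✗; to s=5.3 gives 138 − 24.8×5.3 = 6.56 → no gain ✓.
High-ability (own payoff 138 − 8.2×5.3 = 94.54): to s=0 gives 62 → no gain ✓; to s=0.8 gives 100 − 8.2×0.8 = 93.44 → no gain ✓.
5 of the 6 constraints hold; not an equilibrium.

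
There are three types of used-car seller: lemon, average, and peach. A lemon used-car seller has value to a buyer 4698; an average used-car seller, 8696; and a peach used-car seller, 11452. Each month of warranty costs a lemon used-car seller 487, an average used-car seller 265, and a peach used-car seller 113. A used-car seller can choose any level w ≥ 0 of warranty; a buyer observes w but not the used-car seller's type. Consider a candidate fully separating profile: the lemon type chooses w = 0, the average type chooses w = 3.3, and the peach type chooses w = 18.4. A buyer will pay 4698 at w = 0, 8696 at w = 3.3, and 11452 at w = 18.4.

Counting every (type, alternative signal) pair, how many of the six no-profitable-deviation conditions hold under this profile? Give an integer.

5

Average (own payoff 8696 − 265×3.3 = 7821.5): to w=0 gives 4698 → no gain ✓; to w=18.4 gives 11452 − 265×18.4 = 6576 → no gain ✓.
Lemon (own payoff 4698): to w=3.3 gives 8696 − 487×3.3 = 7088.9 → profitable ✗; to w=18.4 gives 11452 − 487×18.4 = 2491.2 → no gain ✓.
Peach (own payoff 11452 − 113×18.4 = 9372.8): to w=0 gives 4698 → no gain ✓; to w=3.3 gives 8696 − 113×3.3 = 8323.1 → no gain ✓.
5 of the 6 constraints hold; not an equilibrium.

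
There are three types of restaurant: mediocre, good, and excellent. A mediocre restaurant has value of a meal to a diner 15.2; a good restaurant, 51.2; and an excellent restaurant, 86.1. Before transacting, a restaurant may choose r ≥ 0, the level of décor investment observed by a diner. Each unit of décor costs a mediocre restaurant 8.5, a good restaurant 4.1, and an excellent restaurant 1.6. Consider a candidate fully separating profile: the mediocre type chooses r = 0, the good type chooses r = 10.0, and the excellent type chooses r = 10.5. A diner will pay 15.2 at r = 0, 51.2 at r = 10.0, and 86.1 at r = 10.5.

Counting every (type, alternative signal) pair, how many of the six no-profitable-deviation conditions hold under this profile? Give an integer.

4

Mediocre (own payoff 15.2): to r=10.0 gives 51.2 − 8.5×10.0 = -33.8 → no gain ✓; to r=10.5 gives 86.1 − 8.5×10.5 = -3.15 → no gain ✓.
Good (own payoff 51.2 − 4.1×10.0 = 10.2): to r=0 gives 15.2 → profitable ✗; to r=10.5 gives 86.1 − 4.1×10.5 = 43.05 → profitable ✗.
Excellent (own payoff 86.1 − 1.6×10.5 = 69.3): to r=0 gives 15.2 → no gain ✓; to r=10.0 gives 51.2 − 1.6×10.0 = 35.2 → no gain ✓.
4 of the 6 constraints hold; not an equilibrium.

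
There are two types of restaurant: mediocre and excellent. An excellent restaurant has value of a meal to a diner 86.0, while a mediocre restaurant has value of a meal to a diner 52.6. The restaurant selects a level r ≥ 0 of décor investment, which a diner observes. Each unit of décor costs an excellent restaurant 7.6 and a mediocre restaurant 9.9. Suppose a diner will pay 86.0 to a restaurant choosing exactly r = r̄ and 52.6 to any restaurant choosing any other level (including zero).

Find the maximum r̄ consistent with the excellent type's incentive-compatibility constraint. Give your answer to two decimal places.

Choosing r̄ yields the excellent type 86.0 − 7.6·r̄; choosing zero yields 52.6.
The excellent type is indifferent at 86.0 − 7.6·r̄ = 52.6, i.e. r̄ = (86.0 − 52.6) / 7.6 ≈ 4.39.
For any r̄ above 4.39 the excellent type would rather pool at zero, so separation collapses.

4.39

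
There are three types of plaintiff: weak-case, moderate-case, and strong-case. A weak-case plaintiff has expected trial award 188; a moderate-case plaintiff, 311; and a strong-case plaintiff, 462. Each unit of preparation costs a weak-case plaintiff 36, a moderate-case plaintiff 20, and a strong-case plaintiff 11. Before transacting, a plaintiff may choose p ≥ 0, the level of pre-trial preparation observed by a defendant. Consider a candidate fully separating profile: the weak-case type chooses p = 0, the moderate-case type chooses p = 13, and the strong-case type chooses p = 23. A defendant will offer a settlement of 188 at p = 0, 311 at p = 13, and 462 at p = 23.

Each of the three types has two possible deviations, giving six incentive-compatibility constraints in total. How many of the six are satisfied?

5

Weak-case (own payoff 188): to p=13 gives 311 − 36×13 = -157 → no gain ✓; to p=23 gives 462 − 36×23 = -366 → no gain ✓.
Moderate-case (own payoff 311 − 20×13 = 51): to p=0 gives 188 → profitable ✗; to p=23 gives 462 − 20×23 = 2 → no gain ✓.
Strong-case (own payoff 462 − 11×23 = 209): to p=0 gives 188 → no gain ✓; to p=13 gives 311 − 11×13 = 168 → no gain ✓.
5 of the 6 constraints hold; not an equilibrium.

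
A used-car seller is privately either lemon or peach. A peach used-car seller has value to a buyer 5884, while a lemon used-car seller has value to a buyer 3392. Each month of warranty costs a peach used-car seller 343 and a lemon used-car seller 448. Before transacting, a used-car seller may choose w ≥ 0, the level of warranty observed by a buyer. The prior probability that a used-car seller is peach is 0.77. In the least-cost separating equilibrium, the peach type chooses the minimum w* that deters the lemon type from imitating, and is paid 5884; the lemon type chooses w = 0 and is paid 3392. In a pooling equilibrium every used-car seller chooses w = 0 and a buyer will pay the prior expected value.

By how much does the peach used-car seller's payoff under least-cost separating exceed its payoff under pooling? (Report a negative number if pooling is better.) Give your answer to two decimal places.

-1334.78

Least-cost separating signal: w* solves 3392 = 5884 − 448·w*, so w* = (5884 − 3392)/448 = 5.5625.
Peach type's separating payoff: 5884 − 343 × w* = 5884 − 343 × (5884 − 3392)/448 = 5884 − 854756/448 = 3976.0625.
Pooling payoff: 0.77 × 5884 + 0.23 × 3392 = 5310.84.
Difference: 3976.0625 − 5310.84 = -1334.7775, i.e. -1334.78 to two decimal places.
The peach type would prefer the pooling outcome.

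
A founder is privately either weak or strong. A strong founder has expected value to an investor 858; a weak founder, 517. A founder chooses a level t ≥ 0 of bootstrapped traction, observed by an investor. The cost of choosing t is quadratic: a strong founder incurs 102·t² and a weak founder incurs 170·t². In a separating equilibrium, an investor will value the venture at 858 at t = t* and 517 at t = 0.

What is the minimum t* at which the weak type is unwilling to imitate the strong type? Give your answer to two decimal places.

The weak type at t = 0 receives 517; imitating at t* yields 858 − 170·t*².
Indifference: 517 = 858 − 170·t*², so t*² = (858 − 517) / 170 ≈ 2.0059.
t* = √2.0059 ≈ 1.42.

1.42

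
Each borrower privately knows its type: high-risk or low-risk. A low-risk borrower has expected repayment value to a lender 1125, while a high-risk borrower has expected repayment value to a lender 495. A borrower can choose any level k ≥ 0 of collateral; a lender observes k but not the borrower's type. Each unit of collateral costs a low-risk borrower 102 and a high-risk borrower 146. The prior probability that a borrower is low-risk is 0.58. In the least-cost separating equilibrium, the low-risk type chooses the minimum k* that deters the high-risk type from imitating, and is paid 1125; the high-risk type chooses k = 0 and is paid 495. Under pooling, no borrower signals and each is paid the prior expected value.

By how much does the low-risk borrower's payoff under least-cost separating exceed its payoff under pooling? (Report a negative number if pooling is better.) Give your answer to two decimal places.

Least-cost separating signal: k* solves 495 = 1125 − 146·k*, so k* = (1125 − 495)/146 ≈ 4.3151.
Low-risk type's separating payoff: 1125 − 102 × k* = 1125 − 102 × (1125 − 495)/146 = 1125 − 64260/146 ≈ 684.8630.
Pooling payoff: 0.58 × 1125 + 0.42 × 495 = 860.4.
Difference: 684.8630 − 860.4 = -175.537, i.e. -175.54 to two decimal places.
The low-risk type would prefer the pooling outcome.

-175.54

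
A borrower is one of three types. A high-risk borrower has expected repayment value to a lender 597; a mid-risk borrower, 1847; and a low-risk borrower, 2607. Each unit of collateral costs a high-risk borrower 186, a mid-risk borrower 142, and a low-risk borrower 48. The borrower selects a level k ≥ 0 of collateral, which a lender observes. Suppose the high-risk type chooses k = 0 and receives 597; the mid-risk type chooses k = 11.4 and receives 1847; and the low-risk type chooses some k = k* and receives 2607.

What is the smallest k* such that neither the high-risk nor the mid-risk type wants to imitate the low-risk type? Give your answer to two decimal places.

Mid-risk type (on-path payoff 1847 − 142×11.4 = 228.2) won't mimic when 228.2 ≥ 2607 − 142·k*, i.e. k* ≥ 16.75.
High-risk type (on-path payoff 597) won't mimic when 597 ≥ 2607 − 186·k*, i.e. k* ≥ 10.81.
Both must hold, so k* = max(10.81, 16.75) = 16.75. The mid-risk type's constraint binds.

16.75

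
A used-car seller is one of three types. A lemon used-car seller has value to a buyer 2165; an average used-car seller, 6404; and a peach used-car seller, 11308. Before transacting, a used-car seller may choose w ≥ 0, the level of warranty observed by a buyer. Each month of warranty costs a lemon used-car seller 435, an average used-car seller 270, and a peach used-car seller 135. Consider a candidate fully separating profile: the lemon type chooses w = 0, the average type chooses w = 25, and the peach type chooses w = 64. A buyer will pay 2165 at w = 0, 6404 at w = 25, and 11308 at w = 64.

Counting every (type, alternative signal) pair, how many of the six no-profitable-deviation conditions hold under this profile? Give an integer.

Peach (own payoff 11308 − 135×64 = 2668): to w=0 gives 2165 → no gain ✓; to w=25 gives 6404 − 135×25 = 3029 → profitable ✗.
Average (own payoff 6404 − 270×25 = -346): to w=0 gives 2165 → profitable ✗; to w=64 gives 11308 − 270×64 = -5972 → no gain ✓.
Lemon (own payoff 2165): to w=25 gives 6404 − 435×25 = -4471 → no gain ✓; to w=64 gives 11308 − 435×64 = -16532 → no gain ✓.
4 of the 6 constraints hold; not an equilibrium.

4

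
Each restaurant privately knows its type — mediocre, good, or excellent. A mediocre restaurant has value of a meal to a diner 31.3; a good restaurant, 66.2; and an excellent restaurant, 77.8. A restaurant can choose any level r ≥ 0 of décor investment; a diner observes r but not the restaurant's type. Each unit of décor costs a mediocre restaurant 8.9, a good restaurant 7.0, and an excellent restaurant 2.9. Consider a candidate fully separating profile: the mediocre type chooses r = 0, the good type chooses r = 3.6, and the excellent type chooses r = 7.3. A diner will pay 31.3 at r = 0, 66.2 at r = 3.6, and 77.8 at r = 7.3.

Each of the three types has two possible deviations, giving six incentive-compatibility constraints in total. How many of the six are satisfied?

5

Excellent (own payoff 77.8 − 2.9×7.3 = 56.63): to r=0 gives 31.3 → no gain ✓; to r=3.6 gives 66.2 − 2.9×3.6 = 55.76 → no gain ✓.
Mediocre (own payoff 31.3): to r=3.6 gives 66.2 − 8.9×3.6 = 34.16 → profitable ✗; to r=7.3 gives 77.8 − 8.9×7.3 = 12.83 → no gain ✓.
Good (own payoff 66.2 − 7.0×3.6 = 41): to r=0 gives 31.3 → no gain ✓; to r=7.3 gives 77.8 − 7.0×7.3 = 26.7 → no gain ✓.
5 of the 6 constraints hold; not an equilibrium.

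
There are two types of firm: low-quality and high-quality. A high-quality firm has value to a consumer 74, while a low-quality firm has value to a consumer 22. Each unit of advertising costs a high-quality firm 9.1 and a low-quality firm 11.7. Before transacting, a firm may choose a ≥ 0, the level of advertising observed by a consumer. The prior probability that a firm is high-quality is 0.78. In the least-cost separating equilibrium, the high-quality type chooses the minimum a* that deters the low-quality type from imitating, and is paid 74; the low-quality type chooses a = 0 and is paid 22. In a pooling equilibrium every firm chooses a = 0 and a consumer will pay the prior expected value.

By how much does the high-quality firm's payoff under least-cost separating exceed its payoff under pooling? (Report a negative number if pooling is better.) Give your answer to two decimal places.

-29.00

Least-cost separating signal: a* solves 22 = 74 − 11.7·a*, so a* = (74 − 22)/11.7 ≈ 4.4444.
High-quality type's separating payoff: 74 − 9.1 × a* = 74 − 9.1 × (74 − 22)/11.7 = 74 − 473.2/11.7 ≈ 33.5556.
Pooling payoff: 0.78 × 74 + 0.22 × 22 = 62.56.
Difference: 33.5556 − 62.56 = -29.0044, i.e. -29.00 to two decimal places.
The high-quality type would prefer the pooling outcome.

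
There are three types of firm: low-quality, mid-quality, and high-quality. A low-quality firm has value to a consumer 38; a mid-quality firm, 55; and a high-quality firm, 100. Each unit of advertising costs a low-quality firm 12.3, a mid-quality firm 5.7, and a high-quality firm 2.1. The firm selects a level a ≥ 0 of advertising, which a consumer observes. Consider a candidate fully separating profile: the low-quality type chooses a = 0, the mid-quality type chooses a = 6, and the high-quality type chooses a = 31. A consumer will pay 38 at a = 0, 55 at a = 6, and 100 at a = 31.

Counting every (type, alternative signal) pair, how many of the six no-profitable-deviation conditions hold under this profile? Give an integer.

3

High-quality (own payoff 100 − 2.1×31 = 34.9): to a=0 gives 38 → profitable ✗; to a=6 gives 55 − 2.1×6 = 42.4 → profitable ✗.
Low-quality (own payoff 38): to a=6 gives 55 − 12.3×6 = -18.8 → no gain ✓; to a=31 gives 100 − 12.3×31 = -281.3 → no gain ✓.
Mid-quality (own payoff 55 − 5.7×6 = 20.8): to a=0 gives 38 → profitable ✗; to a=31 gives 100 − 5.7×31 = -76.7 → no gain ✓.
3 of the 6 constraints hold; not an equilibrium.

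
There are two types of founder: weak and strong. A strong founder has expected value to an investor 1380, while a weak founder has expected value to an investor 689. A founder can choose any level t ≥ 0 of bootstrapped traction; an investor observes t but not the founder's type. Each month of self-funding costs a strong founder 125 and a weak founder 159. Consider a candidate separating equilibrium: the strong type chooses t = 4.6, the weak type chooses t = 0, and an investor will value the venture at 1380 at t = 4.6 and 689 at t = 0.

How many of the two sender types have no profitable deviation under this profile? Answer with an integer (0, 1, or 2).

2

Weak type: stay at 0 → 689; mimic → 1380 − 159 × 4.6 = 648.6. IC holds (689 ≥ 648.6).
Strong type: signal → 1380 − 125 × 4.6 = 805; deviate to 0 → 689. IC holds (805 ≥ 689).
2 of 2 constraints hold, so this is a separating equilibrium.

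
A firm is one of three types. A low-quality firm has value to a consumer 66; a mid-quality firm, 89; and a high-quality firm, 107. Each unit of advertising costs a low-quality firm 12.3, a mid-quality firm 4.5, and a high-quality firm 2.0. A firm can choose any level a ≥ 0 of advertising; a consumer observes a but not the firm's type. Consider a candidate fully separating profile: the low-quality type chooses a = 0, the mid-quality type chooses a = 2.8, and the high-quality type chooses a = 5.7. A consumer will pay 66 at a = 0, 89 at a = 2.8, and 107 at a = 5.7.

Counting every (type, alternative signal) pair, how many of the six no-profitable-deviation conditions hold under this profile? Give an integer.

5

Low-quality (own payoff 66): to a=2.8 gives 89 − 12.3×2.8 = 54.56 → no gain ✓; to a=5.7 gives 107 − 12.3×5.7 = 36.89 → no gain ✓.
High-quality (own payoff 107 − 2.0×5.7 = 95.6): to a=0 gives 66 → no gain ✓; to a=2.8 gives 89 − 2.0×2.8 = 83.4 → no gain ✓.
Mid-quality (own payoff 89 − 4.5×2.8 = 76.4): to a=0 gives 66 → no gain ✓; to a=5.7 gives 107 − 4.5×5.7 = 81.35 → profitable ✗.
5 of the 6 constraints hold; not an equilibrium.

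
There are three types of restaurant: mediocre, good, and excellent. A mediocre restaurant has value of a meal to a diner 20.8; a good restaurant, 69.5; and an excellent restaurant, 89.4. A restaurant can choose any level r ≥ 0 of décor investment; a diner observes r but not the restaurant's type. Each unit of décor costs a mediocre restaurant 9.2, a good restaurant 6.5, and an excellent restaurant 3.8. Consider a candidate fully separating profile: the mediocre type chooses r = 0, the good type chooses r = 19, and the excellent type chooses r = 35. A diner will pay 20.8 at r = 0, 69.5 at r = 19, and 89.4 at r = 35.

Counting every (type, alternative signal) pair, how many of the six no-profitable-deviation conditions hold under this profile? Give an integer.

Excellent (own payoff 89.4 − 3.8×35 = -43.6): to r=0 gives 20.8 → profitable ✗; to r=19 gives 69.5 − 3.8×19 = -2.7 → profitable ✗.
Good (own payoff 69.5 − 6.5×19 = -54): to r=0 gives 20.8 → profitable ✗; to r=35 gives 89.4 − 6.5×35 = -138.1 → no gain ✓.
Mediocre (own payoff 20.8): to r=19 gives 69.5 − 9.2×19 = -105.3 → no gain ✓; to r=35 gives 89.4 − 9.2×35 = -232.6 → no gain ✓.
3 of the 6 constraints hold; not an equilibrium.

3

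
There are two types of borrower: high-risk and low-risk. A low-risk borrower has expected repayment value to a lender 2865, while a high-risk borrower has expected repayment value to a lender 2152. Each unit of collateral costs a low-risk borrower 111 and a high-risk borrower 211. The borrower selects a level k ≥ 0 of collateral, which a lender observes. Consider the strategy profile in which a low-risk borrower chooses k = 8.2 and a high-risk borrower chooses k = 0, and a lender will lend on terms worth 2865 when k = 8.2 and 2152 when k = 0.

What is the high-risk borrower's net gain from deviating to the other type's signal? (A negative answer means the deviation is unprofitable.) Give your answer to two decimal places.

-1017.20

Playing k = 0 the high-risk borrower receives 2152.
Deviating to k = 8.2 brings payment 2865 at cost 211 × 8.2 = 1730.2, netting 1134.8.
Gain from deviating: 1134.8 − 2152 = -1017.20.
The gain is negative, so the high-risk type's incentive-compatibility constraint is satisfied.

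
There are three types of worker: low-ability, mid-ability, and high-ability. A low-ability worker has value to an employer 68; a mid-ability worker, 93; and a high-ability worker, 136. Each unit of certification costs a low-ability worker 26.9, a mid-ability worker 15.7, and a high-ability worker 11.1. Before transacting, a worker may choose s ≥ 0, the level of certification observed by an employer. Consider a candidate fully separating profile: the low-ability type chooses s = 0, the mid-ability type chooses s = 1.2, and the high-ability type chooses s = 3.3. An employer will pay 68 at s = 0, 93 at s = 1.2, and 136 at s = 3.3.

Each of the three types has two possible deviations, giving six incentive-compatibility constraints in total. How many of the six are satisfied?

5

High-ability (own payoff 136 − 11.1×3.3 = 99.37): to s=0 gives 68 → no gain ✓; to s=1.2 gives 93 − 11.1×1.2 = 79.68 → no gain ✓.
Mid-ability (own payoff 93 − 15.7×1.2 = 74.16): to s=0 gives 68 → no gain ✓; to s=3.3 gives 136 − 15.7×3.3 = 84.19 → profitable ✗.
Low-ability (own payoff 68): to s=1.2 gives 93 − 26.9×1.2 = 60.72 → no gain ✓; to s=3.3 gives 136 − 26.9×3.3 = 47.23 → no gain ✓.
5 of the 6 constraints hold; not an equilibrium.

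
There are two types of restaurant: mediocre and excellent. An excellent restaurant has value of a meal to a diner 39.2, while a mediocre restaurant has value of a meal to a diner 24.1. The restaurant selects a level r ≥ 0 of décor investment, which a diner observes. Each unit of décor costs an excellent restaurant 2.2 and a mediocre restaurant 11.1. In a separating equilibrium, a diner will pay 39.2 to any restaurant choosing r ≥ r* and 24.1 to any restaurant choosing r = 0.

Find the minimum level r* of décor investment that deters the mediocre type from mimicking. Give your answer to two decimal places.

A mediocre restaurant choosing r = 0 receives 24.1.
Imitating at r* instead would pay 39.2 at cost 11.1·r*, netting 39.2 − 11.1·r*.
Indifference: 24.1 = 39.2 − 11.1·r*, so r* = (39.2 − 24.1) / 11.1 ≈ 1.36.
This is the mediocre type's binding incentive-compatibility constraint; any r ≥ 1.36 sustains separation on that side.

1.36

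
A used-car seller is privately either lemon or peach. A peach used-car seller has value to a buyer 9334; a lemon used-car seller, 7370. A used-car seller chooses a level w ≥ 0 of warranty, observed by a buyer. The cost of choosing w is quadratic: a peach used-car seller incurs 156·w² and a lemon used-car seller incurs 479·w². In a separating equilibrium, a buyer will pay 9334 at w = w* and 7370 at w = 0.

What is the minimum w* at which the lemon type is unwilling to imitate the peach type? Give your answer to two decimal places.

2.02

The lemon type at w = 0 receives 7370; imitating at w* yields 9334 − 479·w*².
Indifference: 7370 = 9334 − 479·w*², so w*² = (9334 − 7370) / 479 ≈ 4.1002.
w* = √4.1002 ≈ 2.02.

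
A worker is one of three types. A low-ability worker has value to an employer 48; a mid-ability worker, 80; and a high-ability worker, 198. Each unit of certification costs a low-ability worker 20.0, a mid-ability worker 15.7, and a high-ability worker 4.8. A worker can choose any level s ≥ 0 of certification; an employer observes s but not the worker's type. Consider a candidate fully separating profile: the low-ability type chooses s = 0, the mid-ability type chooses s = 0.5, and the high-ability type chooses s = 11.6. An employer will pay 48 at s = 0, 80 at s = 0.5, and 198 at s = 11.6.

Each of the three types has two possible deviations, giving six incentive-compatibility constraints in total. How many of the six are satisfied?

5

Mid-ability (own payoff 80 − 15.7×0.5 = 72.15): to s=0 gives 48 → no gain ✓; to s=11.6 gives 198 − 15.7×11.6 = 15.88 → no gain ✓.
Low-ability (own payoff 48): to s=0.5 gives 80 − 20.0×0.5 = 70 → profitable ✗; to s=11.6 gives 198 − 20.0×11.6 = -34 → no gain ✓.
High-ability (own payoff 198 − 4.8×11.6 = 142.32): to s=0 gives 48 → no gain ✓; to s=0.5 gives 80 − 4.8×0.5 = 77.6 → no gain ✓.
5 of the 6 constraints hold; not an equilibrium.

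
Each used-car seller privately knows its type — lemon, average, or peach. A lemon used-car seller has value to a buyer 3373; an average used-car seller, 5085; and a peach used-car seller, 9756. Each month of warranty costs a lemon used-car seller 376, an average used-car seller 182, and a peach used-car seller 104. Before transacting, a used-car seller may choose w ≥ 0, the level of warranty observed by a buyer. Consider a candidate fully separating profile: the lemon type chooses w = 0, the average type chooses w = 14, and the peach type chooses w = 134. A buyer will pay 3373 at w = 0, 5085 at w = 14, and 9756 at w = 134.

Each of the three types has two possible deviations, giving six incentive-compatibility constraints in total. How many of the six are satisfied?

3

Lemon (own payoff 3373): to w=14 gives 5085 − 376×14 = -179 → no gain ✓; to w=134 gives 9756 − 376×134 = -40628 → no gain ✓.
Average (own payoff 5085 − 182×14 = 2537): to w=0 gives 3373 → profitable ✗; to w=134 gives 9756 − 182×134 = -14632 → no gain ✓.
Peach (own payoff 9756 − 104×134 = -4180): to w=0 gives 3373 → profitable ✗; to w=14 gives 5085 − 104×14 = 3629 → profitable ✗.
3 of the 6 constraints hold; not an equilibrium.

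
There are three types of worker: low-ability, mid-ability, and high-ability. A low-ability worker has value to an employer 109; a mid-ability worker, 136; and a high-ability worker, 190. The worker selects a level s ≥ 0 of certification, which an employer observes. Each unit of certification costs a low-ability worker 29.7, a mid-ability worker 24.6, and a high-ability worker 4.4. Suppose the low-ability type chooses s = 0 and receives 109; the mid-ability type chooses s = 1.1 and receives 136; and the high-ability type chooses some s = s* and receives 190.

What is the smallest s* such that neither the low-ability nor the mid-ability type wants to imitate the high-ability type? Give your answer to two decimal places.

3.30

Low-ability type (on-path payoff 109) won't mimic when 109 ≥ 190 − 29.7·s*, i.e. s* ≥ 2.73.
Mid-ability type (on-path payoff 136 − 24.6×1.1 = 108.94) won't mimic when 108.94 ≥ 190 − 24.6·s*, i.e. s* ≥ 3.30.
Both must hold, so s* = max(2.73, 3.30) = 3.30. The mid-ability type's constraint binds.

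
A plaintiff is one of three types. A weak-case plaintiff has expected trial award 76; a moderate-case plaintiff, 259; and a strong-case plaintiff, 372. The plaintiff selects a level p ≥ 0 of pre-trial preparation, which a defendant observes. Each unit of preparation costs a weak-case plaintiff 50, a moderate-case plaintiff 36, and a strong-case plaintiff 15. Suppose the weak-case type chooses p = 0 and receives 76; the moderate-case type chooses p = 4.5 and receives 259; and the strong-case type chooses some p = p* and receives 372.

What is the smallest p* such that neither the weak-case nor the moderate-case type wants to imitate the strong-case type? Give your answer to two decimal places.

7.64

Weak-case type (on-path payoff 76) won't mimic when 76 ≥ 372 − 50·p*, i.e. p* ≥ 5.92.
Moderate-case type (on-path payoff 259 − 36×4.5 = 97) won't mimic when 97 ≥ 372 − 36·p*, i.e. p* ≥ 7.64.
Both must hold, so p* = max(5.92, 7.64) = 7.64. The moderate-case type's constraint binds.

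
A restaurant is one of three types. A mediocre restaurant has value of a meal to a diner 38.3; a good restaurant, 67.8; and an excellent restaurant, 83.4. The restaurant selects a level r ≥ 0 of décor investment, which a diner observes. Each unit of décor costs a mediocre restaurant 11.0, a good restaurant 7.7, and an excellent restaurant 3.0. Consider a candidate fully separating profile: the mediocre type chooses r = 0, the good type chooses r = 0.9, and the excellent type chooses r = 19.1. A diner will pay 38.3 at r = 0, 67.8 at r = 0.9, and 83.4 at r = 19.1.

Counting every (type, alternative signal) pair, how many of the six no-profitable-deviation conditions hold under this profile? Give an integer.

3

Mediocre (own payoff 38.3): to r=0.9 gives 67.8 − 11.0×0.9 = 57.9 → profitable ✗; to r=19.1 gives 83.4 − 11.0×19.1 = -126.7 → no gain ✓.
Excellent (own payoff 83.4 − 3.0×19.1 = 26.1): to r=0 gives 38.3 → profitable ✗; to r=0.9 gives 67.8 − 3.0×0.9 = 65.1 → profitable ✗.
Good (own payoff 67.8 − 7.7×0.9 = 60.87): to r=0 gives 38.3 → no gain ✓; to r=19.1 gives 83.4 − 7.7×19.1 = -63.67 → no gain ✓.
3 of the 6 constraints hold; not an equilibrium.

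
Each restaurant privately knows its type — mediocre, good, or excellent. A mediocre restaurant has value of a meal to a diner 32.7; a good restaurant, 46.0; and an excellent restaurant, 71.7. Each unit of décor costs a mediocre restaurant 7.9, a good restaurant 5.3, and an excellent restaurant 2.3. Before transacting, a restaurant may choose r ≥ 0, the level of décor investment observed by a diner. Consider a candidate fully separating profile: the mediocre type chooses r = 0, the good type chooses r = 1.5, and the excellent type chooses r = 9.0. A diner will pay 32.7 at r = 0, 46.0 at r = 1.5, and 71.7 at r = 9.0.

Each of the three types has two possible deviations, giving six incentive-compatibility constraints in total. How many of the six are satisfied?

Mediocre (own payoff 32.7): to r=1.5 gives 46.0 − 7.9×1.5 = 34.15 → profitable ✗; to r=9.0 gives 71.7 − 7.9×9.0 = 0.6 → no gain ✓.
Excellent (own payoff 71.7 − 2.3×9.0 = 51): to r=0 gives 32.7 → no gain ✓; to r=1.5 gives 46.0 − 2.3×1.5 = 42.55 → no gain ✓.
Good (own payoff 46.0 − 5.3×1.5 = 38.05): to r=0 gives 32.7 → no gain ✓; to r=9.0 gives 71.7 − 5.3×9.0 = 24 → no gain ✓.
5 of the 6 constraints hold; not an equilibrium.

5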